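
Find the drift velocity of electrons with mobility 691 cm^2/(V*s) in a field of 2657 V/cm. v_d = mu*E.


Step 1: v_d = mu * E
Step 2: v_d = 691 * 2657 = 1835987
Step 3: v_d = 1.84e+06 cm/s

1.84e+06


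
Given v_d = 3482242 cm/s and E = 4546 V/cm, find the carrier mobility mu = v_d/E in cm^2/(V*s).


Step 1: mu = v_d / E
Step 2: mu = 3482242 / 4546
Step 3: mu = 766.0 cm^2/(V*s)

766.0


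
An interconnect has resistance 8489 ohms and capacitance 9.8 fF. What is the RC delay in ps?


Step 1: tau = R * C
Step 2: tau = 8489 * 9.8 fF = 8489 * 9.8e-15 F
Step 3: tau = 8.31922e-11 s = 83.1922 ps

83.1922


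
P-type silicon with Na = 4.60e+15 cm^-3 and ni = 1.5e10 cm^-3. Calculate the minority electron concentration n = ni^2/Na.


Step 1: Majority hole concentration p ≈ Na = 4.60e+15 cm^-3
Step 2: n = ni^2 / Na = (1.5e10)^2 / 4.60e+15
Step 3: n = 4.89e+04 cm^-3

4.89e+04


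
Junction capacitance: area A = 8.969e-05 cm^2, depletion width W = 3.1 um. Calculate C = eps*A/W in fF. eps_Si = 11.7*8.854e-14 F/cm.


Step 1: eps_Si = 11.7 * 8.854e-14 = 1.035918e-12 F/cm
Step 2: W in cm = 3.1 * 1e-4 = 3.10e-04 cm
Step 3: C = 1.035918e-12 * 8.969e-05 / 3.10e-04 = 2.997145e-13 F
Step 4: C = 299.71 fF

299.71


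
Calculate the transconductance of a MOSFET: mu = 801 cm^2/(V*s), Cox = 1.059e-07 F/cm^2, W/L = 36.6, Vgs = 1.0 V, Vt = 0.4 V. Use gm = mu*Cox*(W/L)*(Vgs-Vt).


Step 1: Vov = Vgs - Vt = 1.0 - 0.4 = 0.6 V
Step 2: gm = mu * Cox * (W/L) * Vov
Step 3: gm = 801 * 1.059e-07 * 36.6 * 0.6 = 1.86e-03 S

1.86e-03


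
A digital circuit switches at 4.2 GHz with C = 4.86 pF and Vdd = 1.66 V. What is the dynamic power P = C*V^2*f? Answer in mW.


Step 1: V^2 = 1.66^2 = 2.7556 V^2
Step 2: P = C*V^2*f = 4.86e-12 F * 2.7556 * 4.2e9 Hz
Step 3: P = 5.62473072e-02 W
Step 4: P = 56.247 mW

56.247


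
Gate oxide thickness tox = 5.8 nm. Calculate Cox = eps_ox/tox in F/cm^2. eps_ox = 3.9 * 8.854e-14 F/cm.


Step 1: eps_ox = 3.9 * 8.854e-14 = 3.45306e-13 F/cm
Step 2: tox in cm = 5.8 nm * 1e-7 = 5.8000e-07 cm
Step 3: Cox = 3.45306e-13 / 5.8000e-07 = 5.95e-07 F/cm^2

5.95e-07


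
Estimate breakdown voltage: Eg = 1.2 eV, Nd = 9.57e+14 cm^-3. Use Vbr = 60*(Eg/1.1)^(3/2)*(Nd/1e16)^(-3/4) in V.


Step 1: Eg/1.1 = 1.2/1.1 = 1.090909
Step 2: (Eg/1.1)^1.5 = 1.090909^1.5 = 1.139417
Step 3: (Nd/1e16)^(-0.75) = (0.0957)^(-0.75) = 5.811872
Step 4: Vbr = 60 * 1.139417 * 5.811872 = 397.3 V

397.3


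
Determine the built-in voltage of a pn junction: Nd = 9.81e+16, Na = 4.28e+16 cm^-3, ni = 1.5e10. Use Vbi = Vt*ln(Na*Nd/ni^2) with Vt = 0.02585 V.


Step 1: Compute Na*Nd/ni^2 = 4.28e+16 * 9.81e+16 / (1.5e10)^2 = 1.8661e+13
Step 2: ln(1.8661e+13) = 30.5575
Step 3: Vbi = 0.02585 * 30.5575 = 0.79 V

0.79


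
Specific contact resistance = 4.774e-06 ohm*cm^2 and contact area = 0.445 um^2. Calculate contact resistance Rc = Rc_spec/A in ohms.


Step 1: Convert area to cm^2: 0.445 um^2 = 4.4500e-09 cm^2
Step 2: Rc = Rc_spec / A = 4.774e-06 / 4.4500e-09
Step 3: Rc = 1.07e+03 ohms

1.07e+03


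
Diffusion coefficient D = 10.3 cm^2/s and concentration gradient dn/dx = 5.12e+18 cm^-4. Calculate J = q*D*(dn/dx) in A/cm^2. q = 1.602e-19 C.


Step 1: J = q * D * (dn/dx)
Step 2: J = 1.602e-19 * 10.3 * 5.12e+18
Step 3: J = 8.45e+00 A/cm^2

8.45e+00


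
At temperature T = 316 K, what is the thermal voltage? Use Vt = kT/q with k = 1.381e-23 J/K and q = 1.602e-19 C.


Step 1: kT = 1.381e-23 * 316 = 4.36396e-21 J
Step 2: Vt = kT/q = 4.36396e-21 / 1.602e-19
Step 3: Vt = 0.02724 V

0.02724


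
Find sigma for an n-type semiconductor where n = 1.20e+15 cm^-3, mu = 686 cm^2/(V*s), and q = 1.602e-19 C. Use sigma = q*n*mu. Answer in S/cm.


Step 1: sigma = q * n * mu
Step 2: sigma = 1.602e-19 * 1.20e+15 * 686
Step 3: sigma = 1.319e-01 S/cm

1.319e-01


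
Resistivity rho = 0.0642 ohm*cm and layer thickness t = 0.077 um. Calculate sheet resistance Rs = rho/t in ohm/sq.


Step 1: Convert thickness to cm: t = 0.077 um = 7.7000e-06 cm
Step 2: Rs = rho / t = 0.0642 / 7.7000e-06
Step 3: Rs = 8337.7 ohm/sq

8337.7


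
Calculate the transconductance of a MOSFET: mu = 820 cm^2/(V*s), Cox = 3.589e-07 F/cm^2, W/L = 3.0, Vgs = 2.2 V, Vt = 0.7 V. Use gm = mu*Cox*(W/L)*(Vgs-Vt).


Step 1: Vov = Vgs - Vt = 2.2 - 0.7 = 1.5 V
Step 2: gm = mu * Cox * (W/L) * Vov
Step 3: gm = 820 * 3.589e-07 * 3.0 * 1.5 = 1.32e-03 S

1.32e-03


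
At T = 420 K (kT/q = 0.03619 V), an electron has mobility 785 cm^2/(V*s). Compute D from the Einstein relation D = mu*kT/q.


Step 1: D = mu * (kT/q)
Step 2: D = 785 * 0.03619
Step 3: D = 28.41 cm^2/s

28.41


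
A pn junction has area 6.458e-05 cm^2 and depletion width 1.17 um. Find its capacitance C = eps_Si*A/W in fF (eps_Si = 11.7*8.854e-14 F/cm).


Step 1: eps_Si = 11.7 * 8.854e-14 = 1.035918e-12 F/cm
Step 2: W in cm = 1.17 * 1e-4 = 1.17e-04 cm
Step 3: C = 1.035918e-12 * 6.458e-05 / 1.17e-04 = 5.717913e-13 F
Step 4: C = 571.79 fF

571.79


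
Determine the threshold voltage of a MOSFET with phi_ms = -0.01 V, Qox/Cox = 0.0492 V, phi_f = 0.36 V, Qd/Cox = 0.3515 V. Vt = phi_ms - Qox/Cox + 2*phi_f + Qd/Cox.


Step 1: Vt = phi_ms - Qox/Cox + 2*phi_f + Qd/Cox
Step 2: Vt = -0.01 - 0.0492 + 2*0.36 + 0.3515
Step 3: Vt = -0.01 - 0.0492 + 0.72 + 0.3515
Step 4: Vt = 1.0123 V

1.0123


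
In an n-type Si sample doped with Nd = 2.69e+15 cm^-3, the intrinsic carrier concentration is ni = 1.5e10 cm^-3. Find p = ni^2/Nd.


Step 1: Since Nd >> ni, n ≈ Nd = 2.69e+15 cm^-3
Step 2: p = ni^2 / n = (1.5e10)^2 / 2.69e+15
Step 3: p = 2.25e20 / 2.69e+15 = 8.36e+04 cm^-3

8.36e+04


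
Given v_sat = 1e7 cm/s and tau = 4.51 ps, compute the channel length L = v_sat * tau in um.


Step 1: tau in seconds = 4.51 ps * 1e-12 = 4.5100e-12 s
Step 2: L = v_sat * tau = 1e7 * 4.5100e-12 = 4.5100e-05 cm
Step 3: L in um = 4.5100e-05 * 1e4 = 0.451 um

0.451


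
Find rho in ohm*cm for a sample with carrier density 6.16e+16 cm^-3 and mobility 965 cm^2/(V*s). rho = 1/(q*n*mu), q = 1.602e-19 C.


Step 1: sigma = q * n * mu = 1.602e-19 * 6.16e+16 * 965 = 9.52293e+00 S/cm
Step 2: rho = 1 / sigma = 1 / 9.52293e+00 = 0.105 ohm*cm

0.105


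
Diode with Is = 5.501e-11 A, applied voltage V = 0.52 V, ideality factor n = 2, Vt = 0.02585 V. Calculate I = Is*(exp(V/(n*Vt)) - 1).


Step 1: V/(n*Vt) = 0.52/(2*0.02585) = 10.0580
Step 2: exp(10.0580) = 2.3342e+04
Step 3: I = 5.501e-11 * (2.3342e+04 - 1) = 1.28e-06 A

1.28e-06


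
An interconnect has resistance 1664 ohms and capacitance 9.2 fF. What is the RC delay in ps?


Step 1: tau = R * C
Step 2: tau = 1664 * 9.2 fF = 1664 * 9.2e-15 F
Step 3: tau = 1.53088e-11 s = 15.3088 ps

15.3088


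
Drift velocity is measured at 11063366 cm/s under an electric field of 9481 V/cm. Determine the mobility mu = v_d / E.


Step 1: mu = v_d / E
Step 2: mu = 11063366 / 9481
Step 3: mu = 1166.9 cm^2/(V*s)

1166.9


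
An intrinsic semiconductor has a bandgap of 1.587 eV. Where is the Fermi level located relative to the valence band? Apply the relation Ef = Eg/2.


Step 1: For an intrinsic semiconductor, the Fermi level sits at midgap.
Step 2: Ef = Eg / 2 = 1.587 / 2 = 0.7935 eV

0.7935


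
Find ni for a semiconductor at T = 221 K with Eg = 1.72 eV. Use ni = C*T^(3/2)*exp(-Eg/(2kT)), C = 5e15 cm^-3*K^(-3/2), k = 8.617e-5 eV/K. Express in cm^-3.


Step 1: Compute kT = 8.617e-5 * 221 = 0.01904357 eV
Step 2: Exponent = -Eg/(2kT) = -1.72/(2*0.01904357) = -45.15960
Step 3: T^(3/2) = 221^1.5 = 3285.40
Step 4: ni = 5e15 * 3285.40 * exp(-45.15960) = 4.01e-01 cm^-3

4.01e-01


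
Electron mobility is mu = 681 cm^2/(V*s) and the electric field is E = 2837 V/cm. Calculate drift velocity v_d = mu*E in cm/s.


Step 1: v_d = mu * E
Step 2: v_d = 681 * 2837 = 1931997
Step 3: v_d = 1.93e+06 cm/s

1.93e+06


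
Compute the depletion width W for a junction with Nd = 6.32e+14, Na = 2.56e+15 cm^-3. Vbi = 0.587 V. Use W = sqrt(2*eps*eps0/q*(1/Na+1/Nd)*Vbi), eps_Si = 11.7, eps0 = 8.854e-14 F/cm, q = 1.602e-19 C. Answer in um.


Step 1: 1/Na + 1/Nd = 1/2.56e+15 + 1/6.32e+14 = 1.97290e-15
Step 2: 2*eps*eps0/q = 2*11.7*8.854e-14/1.602e-19 = 1.293281e+07
Step 3: W^2 = 1.293281e+07 * 1.97290e-15 * 0.587 = 1.49774e-08
Step 4: W = sqrt(1.49774e-08) = 1.224e-04 cm = 1.224 um

1.224


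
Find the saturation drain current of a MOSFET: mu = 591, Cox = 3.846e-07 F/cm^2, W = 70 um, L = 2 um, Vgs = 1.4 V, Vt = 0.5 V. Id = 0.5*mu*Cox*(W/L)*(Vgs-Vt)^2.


Step 1: Overdrive voltage Vov = Vgs - Vt = 1.4 - 0.5 = 0.9 V
Step 2: W/L = 70/2 = 35
Step 3: Id = 0.5 * 591 * 3.846e-07 * 35 * 0.9^2
Step 4: Id = 3.22e-03 A

3.22e-03


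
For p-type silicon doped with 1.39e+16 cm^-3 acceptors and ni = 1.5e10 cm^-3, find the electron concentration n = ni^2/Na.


Step 1: Majority hole concentration p ≈ Na = 1.39e+16 cm^-3
Step 2: n = ni^2 / Na = (1.5e10)^2 / 1.39e+16
Step 3: n = 1.62e+04 cm^-3

1.62e+04


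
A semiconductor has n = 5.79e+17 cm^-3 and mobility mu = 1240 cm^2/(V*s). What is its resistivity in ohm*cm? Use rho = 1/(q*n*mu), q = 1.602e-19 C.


Step 1: sigma = q * n * mu = 1.602e-19 * 5.79e+17 * 1240 = 1.15017e+02 S/cm
Step 2: rho = 1 / sigma = 1 / 1.15017e+02 = 0.008694 ohm*cm

0.008694


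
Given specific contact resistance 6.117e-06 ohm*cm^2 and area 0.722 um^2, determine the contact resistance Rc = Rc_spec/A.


Step 1: Convert area to cm^2: 0.722 um^2 = 7.2200e-09 cm^2
Step 2: Rc = Rc_spec / A = 6.117e-06 / 7.2200e-09
Step 3: Rc = 8.47e+02 ohms

8.47e+02


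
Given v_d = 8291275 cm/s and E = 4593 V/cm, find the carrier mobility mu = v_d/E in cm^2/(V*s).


Step 1: mu = v_d / E
Step 2: mu = 8291275 / 4593
Step 3: mu = 1805.2 cm^2/(V*s)

1805.2


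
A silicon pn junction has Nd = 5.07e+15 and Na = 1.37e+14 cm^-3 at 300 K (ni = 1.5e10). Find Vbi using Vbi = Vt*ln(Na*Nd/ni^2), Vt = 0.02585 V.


Step 1: Compute Na*Nd/ni^2 = 1.37e+14 * 5.07e+15 / (1.5e10)^2 = 3.0871e+09
Step 2: ln(3.0871e+09) = 21.8505
Step 3: Vbi = 0.02585 * 21.8505 = 0.565 V

0.565


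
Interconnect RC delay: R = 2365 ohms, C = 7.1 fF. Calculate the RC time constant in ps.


Step 1: tau = R * C
Step 2: tau = 2365 * 7.1 fF = 2365 * 7.1e-15 F
Step 3: tau = 1.67915e-11 s = 16.7915 ps

16.7915


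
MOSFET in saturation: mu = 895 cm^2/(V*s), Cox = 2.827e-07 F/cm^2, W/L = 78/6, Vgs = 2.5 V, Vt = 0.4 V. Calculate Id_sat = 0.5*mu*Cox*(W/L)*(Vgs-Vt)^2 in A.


Step 1: Overdrive voltage Vov = Vgs - Vt = 2.5 - 0.4 = 2.1 V
Step 2: W/L = 78/6 = 13
Step 3: Id = 0.5 * 895 * 2.827e-07 * 13 * 2.1^2
Step 4: Id = 7.25e-03 A

7.25e-03


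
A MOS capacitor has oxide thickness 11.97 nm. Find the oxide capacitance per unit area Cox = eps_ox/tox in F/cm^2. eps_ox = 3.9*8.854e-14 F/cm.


Step 1: eps_ox = 3.9 * 8.854e-14 = 3.45306e-13 F/cm
Step 2: tox in cm = 11.97 nm * 1e-7 = 1.1970e-06 cm
Step 3: Cox = 3.45306e-13 / 1.1970e-06 = 2.88e-07 F/cm^2

2.88e-07


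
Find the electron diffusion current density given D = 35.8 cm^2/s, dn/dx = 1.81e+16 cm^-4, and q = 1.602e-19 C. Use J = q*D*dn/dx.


Step 1: J = q * D * (dn/dx)
Step 2: J = 1.602e-19 * 35.8 * 1.81e+16
Step 3: J = 1.04e-01 A/cm^2

1.04e-01


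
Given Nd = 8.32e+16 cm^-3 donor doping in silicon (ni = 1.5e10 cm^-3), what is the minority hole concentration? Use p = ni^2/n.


Step 1: Since Nd >> ni, n ≈ Nd = 8.32e+16 cm^-3
Step 2: p = ni^2 / n = (1.5e10)^2 / 8.32e+16
Step 3: p = 2.25e20 / 8.32e+16 = 2.70e+03 cm^-3

2.70e+03


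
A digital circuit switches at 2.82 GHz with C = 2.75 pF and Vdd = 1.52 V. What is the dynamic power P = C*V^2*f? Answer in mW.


Step 1: V^2 = 1.52^2 = 2.3104 V^2
Step 2: P = C*V^2*f = 2.75e-12 F * 2.3104 * 2.82e9 Hz
Step 3: P = 1.7917152e-02 W
Step 4: P = 17.917 mW

17.917


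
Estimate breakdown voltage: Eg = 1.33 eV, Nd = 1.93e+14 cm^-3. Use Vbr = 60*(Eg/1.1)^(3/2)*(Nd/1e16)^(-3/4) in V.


Step 1: Eg/1.1 = 1.33/1.1 = 1.209091
Step 2: (Eg/1.1)^1.5 = 1.209091^1.5 = 1.329500
Step 3: (Nd/1e16)^(-0.75) = (0.0193)^(-0.75) = 19.312212
Step 4: Vbr = 60 * 1.329500 * 19.312212 = 1540.5 V

1540.5


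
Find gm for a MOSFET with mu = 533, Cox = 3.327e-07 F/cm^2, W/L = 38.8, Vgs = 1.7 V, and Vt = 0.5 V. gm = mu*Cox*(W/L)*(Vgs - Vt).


Step 1: Vov = Vgs - Vt = 1.7 - 0.5 = 1.2 V
Step 2: gm = mu * Cox * (W/L) * Vov
Step 3: gm = 533 * 3.327e-07 * 38.8 * 1.2 = 8.26e-03 S

8.26e-03


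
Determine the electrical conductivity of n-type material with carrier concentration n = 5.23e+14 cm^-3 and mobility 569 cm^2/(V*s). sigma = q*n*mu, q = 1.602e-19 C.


Step 1: sigma = q * n * mu
Step 2: sigma = 1.602e-19 * 5.23e+14 * 569
Step 3: sigma = 4.767e-02 S/cm

4.767e-02


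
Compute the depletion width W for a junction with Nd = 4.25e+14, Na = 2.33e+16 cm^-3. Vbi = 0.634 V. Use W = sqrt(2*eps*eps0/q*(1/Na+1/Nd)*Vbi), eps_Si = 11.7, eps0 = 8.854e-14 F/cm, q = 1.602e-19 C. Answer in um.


Step 1: 1/Na + 1/Nd = 1/2.33e+16 + 1/4.25e+14 = 2.39586e-15
Step 2: 2*eps*eps0/q = 2*11.7*8.854e-14/1.602e-19 = 1.293281e+07
Step 3: W^2 = 1.293281e+07 * 2.39586e-15 * 0.634 = 1.96446e-08
Step 4: W = sqrt(1.96446e-08) = 1.402e-04 cm = 1.402 um

1.402


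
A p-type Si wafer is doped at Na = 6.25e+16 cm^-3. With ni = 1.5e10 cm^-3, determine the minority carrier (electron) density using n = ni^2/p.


Step 1: Majority hole concentration p ≈ Na = 6.25e+16 cm^-3
Step 2: n = ni^2 / Na = (1.5e10)^2 / 6.25e+16
Step 3: n = 3.60e+03 cm^-3

3.60e+03


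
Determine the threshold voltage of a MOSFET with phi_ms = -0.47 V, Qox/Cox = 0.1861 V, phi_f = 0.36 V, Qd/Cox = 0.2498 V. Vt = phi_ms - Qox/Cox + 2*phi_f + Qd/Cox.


Step 1: Vt = phi_ms - Qox/Cox + 2*phi_f + Qd/Cox
Step 2: Vt = -0.47 - 0.1861 + 2*0.36 + 0.2498
Step 3: Vt = -0.47 - 0.1861 + 0.72 + 0.2498
Step 4: Vt = 0.3137 V

0.3137


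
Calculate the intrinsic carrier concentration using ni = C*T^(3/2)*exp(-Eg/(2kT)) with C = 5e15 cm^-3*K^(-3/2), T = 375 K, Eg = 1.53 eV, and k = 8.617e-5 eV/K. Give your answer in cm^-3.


Step 1: Compute kT = 8.617e-5 * 375 = 0.03231375 eV
Step 2: Exponent = -Eg/(2kT) = -1.53/(2*0.03231375) = -23.67413
Step 3: T^(3/2) = 375^1.5 = 7261.84
Step 4: ni = 5e15 * 7261.84 * exp(-23.67413) = 1.90e+09 cm^-3

1.90e+09


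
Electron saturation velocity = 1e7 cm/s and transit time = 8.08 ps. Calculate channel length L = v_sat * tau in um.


Step 1: tau in seconds = 8.08 ps * 1e-12 = 8.0800e-12 s
Step 2: L = v_sat * tau = 1e7 * 8.0800e-12 = 8.0800e-05 cm
Step 3: L in um = 8.0800e-05 * 1e4 = 0.808 um

0.808


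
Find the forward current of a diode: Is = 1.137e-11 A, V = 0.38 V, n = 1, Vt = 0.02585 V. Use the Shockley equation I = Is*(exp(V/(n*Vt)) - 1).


Step 1: V/(n*Vt) = 0.38/(1*0.02585) = 14.7002
Step 2: exp(14.7002) = 2.4222e+06
Step 3: I = 1.137e-11 * (2.4222e+06 - 1) = 2.75e-05 A

2.75e-05


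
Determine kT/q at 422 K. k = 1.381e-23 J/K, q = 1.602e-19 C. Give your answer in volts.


Step 1: kT = 1.381e-23 * 422 = 5.82782e-21 J
Step 2: Vt = kT/q = 5.82782e-21 / 1.602e-19
Step 3: Vt = 0.03638 V

0.03638


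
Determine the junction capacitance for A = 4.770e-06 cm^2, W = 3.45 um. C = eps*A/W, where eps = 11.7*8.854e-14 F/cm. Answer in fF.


Step 1: eps_Si = 11.7 * 8.854e-14 = 1.035918e-12 F/cm
Step 2: W in cm = 3.45 * 1e-4 = 3.45e-04 cm
Step 3: C = 1.035918e-12 * 4.770e-06 / 3.45e-04 = 1.432269e-14 F
Step 4: C = 14.32 fF

14.32


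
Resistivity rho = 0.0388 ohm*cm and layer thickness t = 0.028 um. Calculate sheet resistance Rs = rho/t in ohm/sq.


Step 1: Convert thickness to cm: t = 0.028 um = 2.8000e-06 cm
Step 2: Rs = rho / t = 0.0388 / 2.8000e-06
Step 3: Rs = 13857.1 ohm/sq

13857.1


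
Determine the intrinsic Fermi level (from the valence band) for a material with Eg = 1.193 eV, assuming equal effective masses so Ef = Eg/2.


Step 1: For an intrinsic semiconductor, the Fermi level sits at midgap.
Step 2: Ef = Eg / 2 = 1.193 / 2 = 0.5965 eV

0.5965


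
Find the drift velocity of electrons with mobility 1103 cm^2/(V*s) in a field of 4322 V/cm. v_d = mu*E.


Step 1: v_d = mu * E
Step 2: v_d = 1103 * 4322 = 4767166
Step 3: v_d = 4.77e+06 cm/s

4.77e+06


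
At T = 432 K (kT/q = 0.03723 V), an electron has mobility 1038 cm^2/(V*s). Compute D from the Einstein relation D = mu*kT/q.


Step 1: D = mu * (kT/q)
Step 2: D = 1038 * 0.03723
Step 3: D = 38.64 cm^2/s

38.64


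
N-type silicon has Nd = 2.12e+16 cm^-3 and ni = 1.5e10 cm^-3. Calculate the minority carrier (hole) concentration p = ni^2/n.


Step 1: Since Nd >> ni, n ≈ Nd = 2.12e+16 cm^-3
Step 2: p = ni^2 / n = (1.5e10)^2 / 2.12e+16
Step 3: p = 2.25e20 / 2.12e+16 = 1.06e+04 cm^-3

1.06e+04


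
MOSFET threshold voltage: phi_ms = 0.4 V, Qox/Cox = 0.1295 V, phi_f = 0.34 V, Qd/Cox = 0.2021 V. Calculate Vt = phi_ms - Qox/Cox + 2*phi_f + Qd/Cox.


Step 1: Vt = phi_ms - Qox/Cox + 2*phi_f + Qd/Cox
Step 2: Vt = 0.4 - 0.1295 + 2*0.34 + 0.2021
Step 3: Vt = 0.4 - 0.1295 + 0.68 + 0.2021
Step 4: Vt = 1.1526 V

1.1526


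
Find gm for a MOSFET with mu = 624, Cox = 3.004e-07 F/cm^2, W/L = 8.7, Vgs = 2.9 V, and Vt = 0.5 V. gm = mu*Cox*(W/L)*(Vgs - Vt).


Step 1: Vov = Vgs - Vt = 2.9 - 0.5 = 2.4 V
Step 2: gm = mu * Cox * (W/L) * Vov
Step 3: gm = 624 * 3.004e-07 * 8.7 * 2.4 = 3.91e-03 S

3.91e-03


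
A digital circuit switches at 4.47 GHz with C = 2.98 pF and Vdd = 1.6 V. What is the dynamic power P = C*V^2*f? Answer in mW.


Step 1: V^2 = 1.6^2 = 2.56 V^2
Step 2: P = C*V^2*f = 2.98e-12 F * 2.56 * 4.47e9 Hz
Step 3: P = 3.4100736e-02 W
Step 4: P = 34.101 mW

34.101


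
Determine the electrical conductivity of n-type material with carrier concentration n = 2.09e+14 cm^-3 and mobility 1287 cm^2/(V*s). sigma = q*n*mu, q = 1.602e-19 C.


Step 1: sigma = q * n * mu
Step 2: sigma = 1.602e-19 * 2.09e+14 * 1287
Step 3: sigma = 4.309e-02 S/cm

4.309e-02


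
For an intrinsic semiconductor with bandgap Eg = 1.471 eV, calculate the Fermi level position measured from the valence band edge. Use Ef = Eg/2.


Step 1: For an intrinsic semiconductor, the Fermi level sits at midgap.
Step 2: Ef = Eg / 2 = 1.471 / 2 = 0.7355 eV

0.7355


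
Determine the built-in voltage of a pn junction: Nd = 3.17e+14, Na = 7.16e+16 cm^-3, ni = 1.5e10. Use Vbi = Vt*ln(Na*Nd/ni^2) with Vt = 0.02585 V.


Step 1: Compute Na*Nd/ni^2 = 7.16e+16 * 3.17e+14 / (1.5e10)^2 = 1.0088e+11
Step 2: ln(1.0088e+11) = 25.3372
Step 3: Vbi = 0.02585 * 25.3372 = 0.655 V

0.655


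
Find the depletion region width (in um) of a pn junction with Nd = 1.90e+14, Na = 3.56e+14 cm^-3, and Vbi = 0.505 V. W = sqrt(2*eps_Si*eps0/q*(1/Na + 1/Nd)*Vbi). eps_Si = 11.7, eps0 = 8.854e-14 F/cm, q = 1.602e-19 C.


Step 1: 1/Na + 1/Nd = 1/3.56e+14 + 1/1.90e+14 = 8.07215e-15
Step 2: 2*eps*eps0/q = 2*11.7*8.854e-14/1.602e-19 = 1.293281e+07
Step 3: W^2 = 1.293281e+07 * 8.07215e-15 * 0.505 = 5.27198e-08
Step 4: W = sqrt(5.27198e-08) = 2.296e-04 cm = 2.296 um

2.296


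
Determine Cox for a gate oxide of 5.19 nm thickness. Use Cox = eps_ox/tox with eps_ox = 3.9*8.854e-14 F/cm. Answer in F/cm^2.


Step 1: eps_ox = 3.9 * 8.854e-14 = 3.45306e-13 F/cm
Step 2: tox in cm = 5.19 nm * 1e-7 = 5.1900e-07 cm
Step 3: Cox = 3.45306e-13 / 5.1900e-07 = 6.65e-07 F/cm^2

6.65e-07


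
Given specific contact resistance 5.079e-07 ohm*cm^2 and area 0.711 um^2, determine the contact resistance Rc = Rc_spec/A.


Step 1: Convert area to cm^2: 0.711 um^2 = 7.1100e-09 cm^2
Step 2: Rc = Rc_spec / A = 5.079e-07 / 7.1100e-09
Step 3: Rc = 7.14e+01 ohms

7.14e+01


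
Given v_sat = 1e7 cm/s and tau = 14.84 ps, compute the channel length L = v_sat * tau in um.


Step 1: tau in seconds = 14.84 ps * 1e-12 = 1.4840e-11 s
Step 2: L = v_sat * tau = 1e7 * 1.4840e-11 = 1.4840e-04 cm
Step 3: L in um = 1.4840e-04 * 1e4 = 1.484 um

1.484


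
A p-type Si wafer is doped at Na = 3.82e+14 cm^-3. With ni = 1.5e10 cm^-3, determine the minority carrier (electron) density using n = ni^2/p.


Step 1: Majority hole concentration p ≈ Na = 3.82e+14 cm^-3
Step 2: n = ni^2 / Na = (1.5e10)^2 / 3.82e+14
Step 3: n = 5.89e+05 cm^-3

5.89e+05


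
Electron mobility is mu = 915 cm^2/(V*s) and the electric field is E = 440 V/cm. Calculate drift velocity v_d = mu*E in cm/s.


Step 1: v_d = mu * E
Step 2: v_d = 915 * 440 = 402600
Step 3: v_d = 4.03e+05 cm/s

4.03e+05


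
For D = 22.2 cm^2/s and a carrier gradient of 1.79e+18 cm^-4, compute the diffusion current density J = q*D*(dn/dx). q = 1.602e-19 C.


Step 1: J = q * D * (dn/dx)
Step 2: J = 1.602e-19 * 22.2 * 1.79e+18
Step 3: J = 6.37e+00 A/cm^2

6.37e+00


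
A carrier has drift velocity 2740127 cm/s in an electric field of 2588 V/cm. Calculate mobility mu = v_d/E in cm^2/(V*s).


Step 1: mu = v_d / E
Step 2: mu = 2740127 / 2588
Step 3: mu = 1058.78 cm^2/(V*s)

1058.78


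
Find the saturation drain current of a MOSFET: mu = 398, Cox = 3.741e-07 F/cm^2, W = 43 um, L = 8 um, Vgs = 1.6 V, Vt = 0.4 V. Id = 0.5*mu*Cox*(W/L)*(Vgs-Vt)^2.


Step 1: Overdrive voltage Vov = Vgs - Vt = 1.6 - 0.4 = 1.2 V
Step 2: W/L = 43/8 = 5.375
Step 3: Id = 0.5 * 398 * 3.741e-07 * 5.375 * 1.2^2
Step 4: Id = 5.76e-04 A

5.76e-04


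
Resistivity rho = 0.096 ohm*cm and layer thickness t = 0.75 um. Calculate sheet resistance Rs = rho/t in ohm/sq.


Step 1: Convert thickness to cm: t = 0.75 um = 7.5000e-05 cm
Step 2: Rs = rho / t = 0.096 / 7.5000e-05
Step 3: Rs = 1280.0 ohm/sq

1280.0


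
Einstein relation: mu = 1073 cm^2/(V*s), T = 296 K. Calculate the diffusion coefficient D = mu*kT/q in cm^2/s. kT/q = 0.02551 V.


Step 1: D = mu * (kT/q)
Step 2: D = 1073 * 0.02551
Step 3: D = 27.37 cm^2/s

27.37


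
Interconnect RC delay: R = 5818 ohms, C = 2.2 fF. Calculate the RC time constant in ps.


Step 1: tau = R * C
Step 2: tau = 5818 * 2.2 fF = 5818 * 2.2e-15 F
Step 3: tau = 1.27996e-11 s = 12.7996 ps

12.7996


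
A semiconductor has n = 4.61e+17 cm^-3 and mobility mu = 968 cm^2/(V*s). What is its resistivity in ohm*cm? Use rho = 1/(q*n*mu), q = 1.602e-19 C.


Step 1: sigma = q * n * mu = 1.602e-19 * 4.61e+17 * 968 = 7.14889e+01 S/cm
Step 2: rho = 1 / sigma = 1 / 7.14889e+01 = 0.01399 ohm*cm

0.01399


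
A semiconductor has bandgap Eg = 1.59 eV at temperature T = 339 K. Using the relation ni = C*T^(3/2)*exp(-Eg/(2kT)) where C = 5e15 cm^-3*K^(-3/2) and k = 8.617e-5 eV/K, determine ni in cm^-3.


Step 1: Compute kT = 8.617e-5 * 339 = 0.02921163 eV
Step 2: Exponent = -Eg/(2kT) = -1.59/(2*0.02921163) = -27.21519
Step 3: T^(3/2) = 339^1.5 = 6241.65
Step 4: ni = 5e15 * 6241.65 * exp(-27.21519) = 4.73e+07 cm^-3

4.73e+07


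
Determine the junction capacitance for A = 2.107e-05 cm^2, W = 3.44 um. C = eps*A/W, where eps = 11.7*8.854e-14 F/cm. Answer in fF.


Step 1: eps_Si = 11.7 * 8.854e-14 = 1.035918e-12 F/cm
Step 2: W in cm = 3.44 * 1e-4 = 3.44e-04 cm
Step 3: C = 1.035918e-12 * 2.107e-05 / 3.44e-04 = 6.344998e-14 F
Step 4: C = 63.45 fF

63.45


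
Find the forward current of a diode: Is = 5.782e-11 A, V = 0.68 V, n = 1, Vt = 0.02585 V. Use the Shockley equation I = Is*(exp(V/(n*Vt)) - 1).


Step 1: V/(n*Vt) = 0.68/(1*0.02585) = 26.3056
Step 2: exp(26.3056) = 2.6569e+11
Step 3: I = 5.782e-11 * (2.6569e+11 - 1) = 1.54e+01 A

1.54e+01


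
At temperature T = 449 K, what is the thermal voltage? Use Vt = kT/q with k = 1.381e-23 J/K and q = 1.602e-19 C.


Step 1: kT = 1.381e-23 * 449 = 6.20069e-21 J
Step 2: Vt = kT/q = 6.20069e-21 / 1.602e-19
Step 3: Vt = 0.03871 V

0.03871


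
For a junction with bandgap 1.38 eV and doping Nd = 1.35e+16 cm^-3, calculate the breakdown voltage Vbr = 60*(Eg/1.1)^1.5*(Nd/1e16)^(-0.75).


Step 1: Eg/1.1 = 1.38/1.1 = 1.254545
Step 2: (Eg/1.1)^1.5 = 1.254545^1.5 = 1.405172
Step 3: (Nd/1e16)^(-0.75) = (1.35)^(-0.75) = 0.798454
Step 4: Vbr = 60 * 1.405172 * 0.798454 = 67.3 V

67.3


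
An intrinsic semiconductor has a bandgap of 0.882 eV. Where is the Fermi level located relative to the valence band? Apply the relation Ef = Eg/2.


Step 1: For an intrinsic semiconductor, the Fermi level sits at midgap.
Step 2: Ef = Eg / 2 = 0.882 / 2 = 0.441 eV

0.441


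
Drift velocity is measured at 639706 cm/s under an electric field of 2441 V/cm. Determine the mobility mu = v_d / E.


Step 1: mu = v_d / E
Step 2: mu = 639706 / 2441
Step 3: mu = 262.07 cm^2/(V*s)

262.07


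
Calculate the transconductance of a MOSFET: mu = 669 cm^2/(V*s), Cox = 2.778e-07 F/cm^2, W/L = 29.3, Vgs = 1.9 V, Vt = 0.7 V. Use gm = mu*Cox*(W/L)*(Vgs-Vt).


Step 1: Vov = Vgs - Vt = 1.9 - 0.7 = 1.2 V
Step 2: gm = mu * Cox * (W/L) * Vov
Step 3: gm = 669 * 2.778e-07 * 29.3 * 1.2 = 6.53e-03 S

6.53e-03


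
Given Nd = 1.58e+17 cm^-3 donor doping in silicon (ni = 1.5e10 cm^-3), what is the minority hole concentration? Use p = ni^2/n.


Step 1: Since Nd >> ni, n ≈ Nd = 1.58e+17 cm^-3
Step 2: p = ni^2 / n = (1.5e10)^2 / 1.58e+17
Step 3: p = 2.25e20 / 1.58e+17 = 1.42e+03 cm^-3

1.42e+03


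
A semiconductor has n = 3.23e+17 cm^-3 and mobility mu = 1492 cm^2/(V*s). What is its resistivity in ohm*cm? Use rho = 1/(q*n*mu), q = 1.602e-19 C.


Step 1: sigma = q * n * mu = 1.602e-19 * 3.23e+17 * 1492 = 7.72029e+01 S/cm
Step 2: rho = 1 / sigma = 1 / 7.72029e+01 = 0.01295 ohm*cm

0.01295


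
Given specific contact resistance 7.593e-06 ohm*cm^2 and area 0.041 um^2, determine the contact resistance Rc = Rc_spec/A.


Step 1: Convert area to cm^2: 0.041 um^2 = 4.1000e-10 cm^2
Step 2: Rc = Rc_spec / A = 7.593e-06 / 4.1000e-10
Step 3: Rc = 1.85e+04 ohms

1.85e+04


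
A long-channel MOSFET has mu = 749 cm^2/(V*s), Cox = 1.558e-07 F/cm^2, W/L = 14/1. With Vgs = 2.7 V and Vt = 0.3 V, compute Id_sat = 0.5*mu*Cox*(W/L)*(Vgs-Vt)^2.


Step 1: Overdrive voltage Vov = Vgs - Vt = 2.7 - 0.3 = 2.4 V
Step 2: W/L = 14/1 = 14
Step 3: Id = 0.5 * 749 * 1.558e-07 * 14 * 2.4^2
Step 4: Id = 4.71e-03 A

4.71e-03


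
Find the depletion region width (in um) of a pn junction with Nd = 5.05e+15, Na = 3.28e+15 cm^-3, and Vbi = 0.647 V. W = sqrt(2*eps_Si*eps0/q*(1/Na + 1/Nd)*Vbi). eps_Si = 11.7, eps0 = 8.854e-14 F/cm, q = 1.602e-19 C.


Step 1: 1/Na + 1/Nd = 1/3.28e+15 + 1/5.05e+15 = 5.02898e-16
Step 2: 2*eps*eps0/q = 2*11.7*8.854e-14/1.602e-19 = 1.293281e+07
Step 3: W^2 = 1.293281e+07 * 5.02898e-16 * 0.647 = 4.20801e-09
Step 4: W = sqrt(4.20801e-09) = 6.487e-05 cm = 0.6487 um

0.6487


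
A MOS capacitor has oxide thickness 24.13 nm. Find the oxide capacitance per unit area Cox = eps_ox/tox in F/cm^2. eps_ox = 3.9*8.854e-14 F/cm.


Step 1: eps_ox = 3.9 * 8.854e-14 = 3.45306e-13 F/cm
Step 2: tox in cm = 24.13 nm * 1e-7 = 2.4130e-06 cm
Step 3: Cox = 3.45306e-13 / 2.4130e-06 = 1.43e-07 F/cm^2

1.43e-07


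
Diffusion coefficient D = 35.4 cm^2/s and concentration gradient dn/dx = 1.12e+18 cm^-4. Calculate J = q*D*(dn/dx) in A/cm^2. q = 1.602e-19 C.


Step 1: J = q * D * (dn/dx)
Step 2: J = 1.602e-19 * 35.4 * 1.12e+18
Step 3: J = 6.35e+00 A/cm^2

6.35e+00


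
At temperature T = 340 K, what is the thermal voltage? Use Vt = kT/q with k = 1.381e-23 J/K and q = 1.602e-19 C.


Step 1: kT = 1.381e-23 * 340 = 4.6954e-21 J
Step 2: Vt = kT/q = 4.6954e-21 / 1.602e-19
Step 3: Vt = 0.02931 V

0.02931


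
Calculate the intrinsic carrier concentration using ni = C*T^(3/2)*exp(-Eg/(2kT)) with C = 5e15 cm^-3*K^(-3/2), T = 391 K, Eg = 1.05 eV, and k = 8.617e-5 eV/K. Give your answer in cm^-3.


Step 1: Compute kT = 8.617e-5 * 391 = 0.03369247 eV
Step 2: Exponent = -Eg/(2kT) = -1.05/(2*0.03369247) = -15.58212
Step 3: T^(3/2) = 391^1.5 = 7731.52
Step 4: ni = 5e15 * 7731.52 * exp(-15.58212) = 6.61e+12 cm^-3

6.61e+12


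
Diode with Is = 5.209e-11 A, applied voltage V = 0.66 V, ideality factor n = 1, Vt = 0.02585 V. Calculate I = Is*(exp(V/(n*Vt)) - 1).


Step 1: V/(n*Vt) = 0.66/(1*0.02585) = 25.5319
Step 2: exp(25.5319) = 1.2256e+11
Step 3: I = 5.209e-11 * (1.2256e+11 - 1) = 6.38e+00 A

6.38e+00


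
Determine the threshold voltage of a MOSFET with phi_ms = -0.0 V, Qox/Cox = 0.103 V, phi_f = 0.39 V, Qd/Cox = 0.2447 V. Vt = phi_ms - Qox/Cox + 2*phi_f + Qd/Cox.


Step 1: Vt = phi_ms - Qox/Cox + 2*phi_f + Qd/Cox
Step 2: Vt = -0.0 - 0.103 + 2*0.39 + 0.2447
Step 3: Vt = -0.0 - 0.103 + 0.78 + 0.2447
Step 4: Vt = 0.9217 V

0.9217


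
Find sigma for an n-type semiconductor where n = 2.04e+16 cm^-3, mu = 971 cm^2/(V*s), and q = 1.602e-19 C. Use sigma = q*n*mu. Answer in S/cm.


Step 1: sigma = q * n * mu
Step 2: sigma = 1.602e-19 * 2.04e+16 * 971
Step 3: sigma = 3.173e+00 S/cm

3.173e+00


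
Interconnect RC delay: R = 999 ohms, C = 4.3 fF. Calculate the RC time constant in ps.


Step 1: tau = R * C
Step 2: tau = 999 * 4.3 fF = 999 * 4.3e-15 F
Step 3: tau = 4.2957e-12 s = 4.2957 ps

4.2957


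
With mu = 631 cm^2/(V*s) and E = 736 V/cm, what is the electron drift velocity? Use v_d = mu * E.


Step 1: v_d = mu * E
Step 2: v_d = 631 * 736 = 464416
Step 3: v_d = 4.64e+05 cm/s

4.64e+05


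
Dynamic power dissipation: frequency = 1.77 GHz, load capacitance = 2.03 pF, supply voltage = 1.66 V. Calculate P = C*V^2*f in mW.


Step 1: V^2 = 1.66^2 = 2.7556 V^2
Step 2: P = C*V^2*f = 2.03e-12 F * 2.7556 * 1.77e9 Hz
Step 3: P = 9.90114636e-03 W
Step 4: P = 9.901 mW

9.901


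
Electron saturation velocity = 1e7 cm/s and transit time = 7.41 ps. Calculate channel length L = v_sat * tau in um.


Step 1: tau in seconds = 7.41 ps * 1e-12 = 7.4100e-12 s
Step 2: L = v_sat * tau = 1e7 * 7.4100e-12 = 7.4100e-05 cm
Step 3: L in um = 7.4100e-05 * 1e4 = 0.741 um

0.741


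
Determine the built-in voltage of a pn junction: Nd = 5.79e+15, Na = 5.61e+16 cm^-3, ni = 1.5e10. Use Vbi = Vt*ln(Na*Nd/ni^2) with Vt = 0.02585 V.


Step 1: Compute Na*Nd/ni^2 = 5.61e+16 * 5.79e+15 / (1.5e10)^2 = 1.4436e+12
Step 2: ln(1.4436e+12) = 27.9982
Step 3: Vbi = 0.02585 * 27.9982 = 0.724 V

0.724


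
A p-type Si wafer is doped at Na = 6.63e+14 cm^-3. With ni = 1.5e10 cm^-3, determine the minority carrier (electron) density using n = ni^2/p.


Step 1: Majority hole concentration p ≈ Na = 6.63e+14 cm^-3
Step 2: n = ni^2 / Na = (1.5e10)^2 / 6.63e+14
Step 3: n = 3.39e+05 cm^-3

3.39e+05


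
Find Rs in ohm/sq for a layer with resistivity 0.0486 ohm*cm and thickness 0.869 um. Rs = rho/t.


Step 1: Convert thickness to cm: t = 0.869 um = 8.6900e-05 cm
Step 2: Rs = rho / t = 0.0486 / 8.6900e-05
Step 3: Rs = 559.3 ohm/sq

559.3


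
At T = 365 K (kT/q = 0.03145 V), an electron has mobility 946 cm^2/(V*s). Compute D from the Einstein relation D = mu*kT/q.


Step 1: D = mu * (kT/q)
Step 2: D = 946 * 0.03145
Step 3: D = 29.75 cm^2/s

29.75


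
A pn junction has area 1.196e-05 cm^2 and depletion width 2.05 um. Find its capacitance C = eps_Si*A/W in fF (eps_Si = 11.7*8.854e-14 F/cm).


Step 1: eps_Si = 11.7 * 8.854e-14 = 1.035918e-12 F/cm
Step 2: W in cm = 2.05 * 1e-4 = 2.05e-04 cm
Step 3: C = 1.035918e-12 * 1.196e-05 / 2.05e-04 = 6.043697e-14 F
Step 4: C = 60.44 fF

60.44


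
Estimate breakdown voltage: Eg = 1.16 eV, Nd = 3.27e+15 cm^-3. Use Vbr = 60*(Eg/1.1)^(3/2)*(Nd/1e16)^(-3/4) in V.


Step 1: Eg/1.1 = 1.16/1.1 = 1.054545
Step 2: (Eg/1.1)^1.5 = 1.054545^1.5 = 1.082923
Step 3: (Nd/1e16)^(-0.75) = (0.327)^(-0.75) = 2.312540
Step 4: Vbr = 60 * 1.082923 * 2.312540 = 150.3 V

150.3


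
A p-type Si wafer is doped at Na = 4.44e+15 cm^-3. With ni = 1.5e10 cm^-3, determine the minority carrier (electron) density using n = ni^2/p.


Step 1: Majority hole concentration p ≈ Na = 4.44e+15 cm^-3
Step 2: n = ni^2 / Na = (1.5e10)^2 / 4.44e+15
Step 3: n = 5.07e+04 cm^-3

5.07e+04


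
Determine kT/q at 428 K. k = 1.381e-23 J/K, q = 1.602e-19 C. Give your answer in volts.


Step 1: kT = 1.381e-23 * 428 = 5.91068e-21 J
Step 2: Vt = kT/q = 5.91068e-21 / 1.602e-19
Step 3: Vt = 0.0369 V

0.0369


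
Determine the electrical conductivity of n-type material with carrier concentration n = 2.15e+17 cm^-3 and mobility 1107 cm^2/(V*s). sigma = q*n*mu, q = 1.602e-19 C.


Step 1: sigma = q * n * mu
Step 2: sigma = 1.602e-19 * 2.15e+17 * 1107
Step 3: sigma = 3.813e+01 S/cm

3.813e+01


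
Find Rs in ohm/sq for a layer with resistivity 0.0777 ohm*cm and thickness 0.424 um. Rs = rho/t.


Step 1: Convert thickness to cm: t = 0.424 um = 4.2400e-05 cm
Step 2: Rs = rho / t = 0.0777 / 4.2400e-05
Step 3: Rs = 1832.5 ohm/sq

1832.5


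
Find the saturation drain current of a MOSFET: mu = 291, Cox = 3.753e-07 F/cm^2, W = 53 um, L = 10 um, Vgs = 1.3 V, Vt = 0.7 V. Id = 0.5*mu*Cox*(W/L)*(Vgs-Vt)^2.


Step 1: Overdrive voltage Vov = Vgs - Vt = 1.3 - 0.7 = 0.6 V
Step 2: W/L = 53/10 = 5.3
Step 3: Id = 0.5 * 291 * 3.753e-07 * 5.3 * 0.6^2
Step 4: Id = 1.04e-04 A

1.04e-04


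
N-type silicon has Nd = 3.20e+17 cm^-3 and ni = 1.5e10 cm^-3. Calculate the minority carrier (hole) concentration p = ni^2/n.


Step 1: Since Nd >> ni, n ≈ Nd = 3.20e+17 cm^-3
Step 2: p = ni^2 / n = (1.5e10)^2 / 3.20e+17
Step 3: p = 2.25e20 / 3.20e+17 = 7.03e+02 cm^-3

7.03e+02


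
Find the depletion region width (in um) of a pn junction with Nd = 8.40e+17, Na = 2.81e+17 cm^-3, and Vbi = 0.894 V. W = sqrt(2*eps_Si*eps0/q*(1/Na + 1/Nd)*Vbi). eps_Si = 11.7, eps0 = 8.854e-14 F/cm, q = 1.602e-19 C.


Step 1: 1/Na + 1/Nd = 1/2.81e+17 + 1/8.40e+17 = 4.74920e-18
Step 2: 2*eps*eps0/q = 2*11.7*8.854e-14/1.602e-19 = 1.293281e+07
Step 3: W^2 = 1.293281e+07 * 4.74920e-18 * 0.894 = 5.49099e-11
Step 4: W = sqrt(5.49099e-11) = 7.410e-06 cm = 0.0741 um

0.0741


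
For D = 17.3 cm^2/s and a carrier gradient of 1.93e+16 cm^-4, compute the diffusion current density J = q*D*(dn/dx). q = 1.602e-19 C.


Step 1: J = q * D * (dn/dx)
Step 2: J = 1.602e-19 * 17.3 * 1.93e+16
Step 3: J = 5.35e-02 A/cm^2

5.35e-02


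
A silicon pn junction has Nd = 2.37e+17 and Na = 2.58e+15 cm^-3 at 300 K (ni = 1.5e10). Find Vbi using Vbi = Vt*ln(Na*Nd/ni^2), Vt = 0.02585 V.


Step 1: Compute Na*Nd/ni^2 = 2.58e+15 * 2.37e+17 / (1.5e10)^2 = 2.7176e+12
Step 2: ln(2.7176e+12) = 28.6308
Step 3: Vbi = 0.02585 * 28.6308 = 0.74 V

0.74


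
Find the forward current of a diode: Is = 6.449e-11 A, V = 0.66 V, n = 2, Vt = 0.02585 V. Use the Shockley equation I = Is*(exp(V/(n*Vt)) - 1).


Step 1: V/(n*Vt) = 0.66/(2*0.02585) = 12.7660
Step 2: exp(12.7660) = 3.5011e+05
Step 3: I = 6.449e-11 * (3.5011e+05 - 1) = 2.26e-05 A

2.26e-05


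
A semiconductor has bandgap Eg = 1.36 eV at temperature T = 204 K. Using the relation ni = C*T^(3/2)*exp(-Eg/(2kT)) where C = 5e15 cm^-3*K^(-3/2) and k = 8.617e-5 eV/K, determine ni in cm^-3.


Step 1: Compute kT = 8.617e-5 * 204 = 0.01757868 eV
Step 2: Exponent = -Eg/(2kT) = -1.36/(2*0.01757868) = -38.68322
Step 3: T^(3/2) = 204^1.5 = 2913.70
Step 4: ni = 5e15 * 2913.70 * exp(-38.68322) = 2.31e+02 cm^-3

2.31e+02


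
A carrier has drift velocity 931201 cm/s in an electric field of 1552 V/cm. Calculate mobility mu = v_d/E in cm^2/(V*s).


Step 1: mu = v_d / E
Step 2: mu = 931201 / 1552
Step 3: mu = 600.0 cm^2/(V*s)

600.0


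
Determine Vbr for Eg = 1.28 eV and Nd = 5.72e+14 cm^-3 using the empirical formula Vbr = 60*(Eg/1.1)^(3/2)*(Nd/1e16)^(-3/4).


Step 1: Eg/1.1 = 1.28/1.1 = 1.163636
Step 2: (Eg/1.1)^1.5 = 1.163636^1.5 = 1.255237
Step 3: (Nd/1e16)^(-0.75) = (0.0572)^(-0.75) = 8.549741
Step 4: Vbr = 60 * 1.255237 * 8.549741 = 643.9 V

643.9


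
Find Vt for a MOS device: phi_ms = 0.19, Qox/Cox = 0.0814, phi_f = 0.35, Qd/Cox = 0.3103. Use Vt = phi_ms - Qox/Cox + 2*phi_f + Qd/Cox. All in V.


Step 1: Vt = phi_ms - Qox/Cox + 2*phi_f + Qd/Cox
Step 2: Vt = 0.19 - 0.0814 + 2*0.35 + 0.3103
Step 3: Vt = 0.19 - 0.0814 + 0.7 + 0.3103
Step 4: Vt = 1.1189 V

1.1189


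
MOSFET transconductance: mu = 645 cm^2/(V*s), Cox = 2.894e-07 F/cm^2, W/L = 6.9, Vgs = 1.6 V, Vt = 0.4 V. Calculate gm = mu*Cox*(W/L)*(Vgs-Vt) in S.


Step 1: Vov = Vgs - Vt = 1.6 - 0.4 = 1.2 V
Step 2: gm = mu * Cox * (W/L) * Vov
Step 3: gm = 645 * 2.894e-07 * 6.9 * 1.2 = 1.55e-03 S

1.55e-03


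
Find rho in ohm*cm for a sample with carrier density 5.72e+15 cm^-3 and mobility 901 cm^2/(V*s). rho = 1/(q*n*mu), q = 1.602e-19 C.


Step 1: sigma = q * n * mu = 1.602e-19 * 5.72e+15 * 901 = 8.25626e-01 S/cm
Step 2: rho = 1 / sigma = 1 / 8.25626e-01 = 1.211 ohm*cm

1.211


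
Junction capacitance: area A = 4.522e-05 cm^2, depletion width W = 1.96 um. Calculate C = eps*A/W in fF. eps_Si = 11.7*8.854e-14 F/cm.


Step 1: eps_Si = 11.7 * 8.854e-14 = 1.035918e-12 F/cm
Step 2: W in cm = 1.96 * 1e-4 = 1.96e-04 cm
Step 3: C = 1.035918e-12 * 4.522e-05 / 1.96e-04 = 2.390011e-13 F
Step 4: C = 239.0 fF

239.0


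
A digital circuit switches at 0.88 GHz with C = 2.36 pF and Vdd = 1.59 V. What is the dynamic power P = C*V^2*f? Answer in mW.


Step 1: V^2 = 1.59^2 = 2.5281 V^2
Step 2: P = C*V^2*f = 2.36e-12 F * 2.5281 * 0.88e9 Hz
Step 3: P = 5.25035808e-03 W
Step 4: P = 5.25 mW

5.25


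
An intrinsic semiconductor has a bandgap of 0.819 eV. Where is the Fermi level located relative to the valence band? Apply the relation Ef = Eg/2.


Step 1: For an intrinsic semiconductor, the Fermi level sits at midgap.
Step 2: Ef = Eg / 2 = 0.819 / 2 = 0.4095 eV

0.4095


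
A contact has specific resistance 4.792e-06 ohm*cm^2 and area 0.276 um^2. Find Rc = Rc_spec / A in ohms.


Step 1: Convert area to cm^2: 0.276 um^2 = 2.7600e-09 cm^2
Step 2: Rc = Rc_spec / A = 4.792e-06 / 2.7600e-09
Step 3: Rc = 1.74e+03 ohms

1.74e+03


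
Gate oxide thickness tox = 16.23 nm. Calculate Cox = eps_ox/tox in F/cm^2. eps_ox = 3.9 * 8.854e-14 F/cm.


Step 1: eps_ox = 3.9 * 8.854e-14 = 3.45306e-13 F/cm
Step 2: tox in cm = 16.23 nm * 1e-7 = 1.6230e-06 cm
Step 3: Cox = 3.45306e-13 / 1.6230e-06 = 2.13e-07 F/cm^2

2.13e-07


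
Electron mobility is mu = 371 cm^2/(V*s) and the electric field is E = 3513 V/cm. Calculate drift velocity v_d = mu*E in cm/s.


Step 1: v_d = mu * E
Step 2: v_d = 371 * 3513 = 1303323
Step 3: v_d = 1.30e+06 cm/s

1.30e+06


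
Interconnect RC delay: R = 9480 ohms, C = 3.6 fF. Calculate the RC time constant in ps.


Step 1: tau = R * C
Step 2: tau = 9480 * 3.6 fF = 9480 * 3.6e-15 F
Step 3: tau = 3.4128e-11 s = 34.128 ps

34.128


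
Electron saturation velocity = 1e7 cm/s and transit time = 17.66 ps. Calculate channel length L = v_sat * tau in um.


Step 1: tau in seconds = 17.66 ps * 1e-12 = 1.7660e-11 s
Step 2: L = v_sat * tau = 1e7 * 1.7660e-11 = 1.7660e-04 cm
Step 3: L in um = 1.7660e-04 * 1e4 = 1.766 um

1.766


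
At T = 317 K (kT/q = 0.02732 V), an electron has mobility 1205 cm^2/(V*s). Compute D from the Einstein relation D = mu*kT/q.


Step 1: D = mu * (kT/q)
Step 2: D = 1205 * 0.02732
Step 3: D = 32.92 cm^2/s

32.92


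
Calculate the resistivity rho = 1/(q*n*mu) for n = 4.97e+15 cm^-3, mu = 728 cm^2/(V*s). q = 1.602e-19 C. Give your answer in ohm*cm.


Step 1: sigma = q * n * mu = 1.602e-19 * 4.97e+15 * 728 = 5.79629e-01 S/cm
Step 2: rho = 1 / sigma = 1 / 5.79629e-01 = 1.725 ohm*cm

1.725


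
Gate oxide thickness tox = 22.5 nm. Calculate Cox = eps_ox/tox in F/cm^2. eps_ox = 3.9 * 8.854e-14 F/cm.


Step 1: eps_ox = 3.9 * 8.854e-14 = 3.45306e-13 F/cm
Step 2: tox in cm = 22.5 nm * 1e-7 = 2.2500e-06 cm
Step 3: Cox = 3.45306e-13 / 2.2500e-06 = 1.53e-07 F/cm^2

1.53e-07


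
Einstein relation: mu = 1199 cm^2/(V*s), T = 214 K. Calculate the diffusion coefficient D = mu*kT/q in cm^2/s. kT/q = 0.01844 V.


Step 1: D = mu * (kT/q)
Step 2: D = 1199 * 0.01844
Step 3: D = 22.11 cm^2/s

22.11


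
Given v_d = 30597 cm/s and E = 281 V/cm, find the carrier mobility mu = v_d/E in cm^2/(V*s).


Step 1: mu = v_d / E
Step 2: mu = 30597 / 281
Step 3: mu = 108.89 cm^2/(V*s)

108.89


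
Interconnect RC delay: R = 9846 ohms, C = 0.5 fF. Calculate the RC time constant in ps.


Step 1: tau = R * C
Step 2: tau = 9846 * 0.5 fF = 9846 * 5.0e-16 F
Step 3: tau = 4.923e-12 s = 4.923 ps

4.923


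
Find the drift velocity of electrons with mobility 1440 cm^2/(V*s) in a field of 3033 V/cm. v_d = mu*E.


Step 1: v_d = mu * E
Step 2: v_d = 1440 * 3033 = 4367520
Step 3: v_d = 4.37e+06 cm/s

4.37e+06
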